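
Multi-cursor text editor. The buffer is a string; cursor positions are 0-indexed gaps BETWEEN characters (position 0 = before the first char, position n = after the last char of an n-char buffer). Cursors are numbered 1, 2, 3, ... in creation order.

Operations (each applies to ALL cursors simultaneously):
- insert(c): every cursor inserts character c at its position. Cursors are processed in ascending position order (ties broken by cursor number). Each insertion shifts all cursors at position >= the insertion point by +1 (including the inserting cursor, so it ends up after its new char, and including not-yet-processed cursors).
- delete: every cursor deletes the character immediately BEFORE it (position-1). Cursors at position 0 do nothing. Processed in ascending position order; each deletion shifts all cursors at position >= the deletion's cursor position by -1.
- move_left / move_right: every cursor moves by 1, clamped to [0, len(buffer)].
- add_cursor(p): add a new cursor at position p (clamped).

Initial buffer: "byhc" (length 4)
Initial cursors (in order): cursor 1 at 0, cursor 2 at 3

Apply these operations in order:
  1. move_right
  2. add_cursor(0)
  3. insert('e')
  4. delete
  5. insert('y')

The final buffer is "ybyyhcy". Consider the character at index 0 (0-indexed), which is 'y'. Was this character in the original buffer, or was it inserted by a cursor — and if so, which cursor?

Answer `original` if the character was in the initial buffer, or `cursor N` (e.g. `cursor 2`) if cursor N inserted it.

After op 1 (move_right): buffer="byhc" (len 4), cursors c1@1 c2@4, authorship ....
After op 2 (add_cursor(0)): buffer="byhc" (len 4), cursors c3@0 c1@1 c2@4, authorship ....
After op 3 (insert('e')): buffer="ebeyhce" (len 7), cursors c3@1 c1@3 c2@7, authorship 3.1...2
After op 4 (delete): buffer="byhc" (len 4), cursors c3@0 c1@1 c2@4, authorship ....
After op 5 (insert('y')): buffer="ybyyhcy" (len 7), cursors c3@1 c1@3 c2@7, authorship 3.1...2
Authorship (.=original, N=cursor N): 3 . 1 . . . 2
Index 0: author = 3

Answer: cursor 3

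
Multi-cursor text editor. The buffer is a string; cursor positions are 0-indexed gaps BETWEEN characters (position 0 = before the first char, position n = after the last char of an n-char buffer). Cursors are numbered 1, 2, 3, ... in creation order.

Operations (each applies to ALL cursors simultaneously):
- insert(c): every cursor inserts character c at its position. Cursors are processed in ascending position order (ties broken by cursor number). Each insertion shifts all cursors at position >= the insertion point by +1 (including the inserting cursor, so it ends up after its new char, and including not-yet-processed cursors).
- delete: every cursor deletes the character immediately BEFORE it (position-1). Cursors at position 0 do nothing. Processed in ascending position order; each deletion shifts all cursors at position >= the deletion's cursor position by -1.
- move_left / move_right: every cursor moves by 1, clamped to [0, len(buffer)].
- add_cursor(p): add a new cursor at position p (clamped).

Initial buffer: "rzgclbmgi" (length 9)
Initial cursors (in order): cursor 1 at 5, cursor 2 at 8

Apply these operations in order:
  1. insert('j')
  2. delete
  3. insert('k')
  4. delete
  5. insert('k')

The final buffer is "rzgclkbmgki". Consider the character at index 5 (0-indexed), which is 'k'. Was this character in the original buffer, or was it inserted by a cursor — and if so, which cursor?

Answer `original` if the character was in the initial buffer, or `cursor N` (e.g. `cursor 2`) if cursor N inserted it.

Answer: cursor 1

Derivation:
After op 1 (insert('j')): buffer="rzgcljbmgji" (len 11), cursors c1@6 c2@10, authorship .....1...2.
After op 2 (delete): buffer="rzgclbmgi" (len 9), cursors c1@5 c2@8, authorship .........
After op 3 (insert('k')): buffer="rzgclkbmgki" (len 11), cursors c1@6 c2@10, authorship .....1...2.
After op 4 (delete): buffer="rzgclbmgi" (len 9), cursors c1@5 c2@8, authorship .........
After op 5 (insert('k')): buffer="rzgclkbmgki" (len 11), cursors c1@6 c2@10, authorship .....1...2.
Authorship (.=original, N=cursor N): . . . . . 1 . . . 2 .
Index 5: author = 1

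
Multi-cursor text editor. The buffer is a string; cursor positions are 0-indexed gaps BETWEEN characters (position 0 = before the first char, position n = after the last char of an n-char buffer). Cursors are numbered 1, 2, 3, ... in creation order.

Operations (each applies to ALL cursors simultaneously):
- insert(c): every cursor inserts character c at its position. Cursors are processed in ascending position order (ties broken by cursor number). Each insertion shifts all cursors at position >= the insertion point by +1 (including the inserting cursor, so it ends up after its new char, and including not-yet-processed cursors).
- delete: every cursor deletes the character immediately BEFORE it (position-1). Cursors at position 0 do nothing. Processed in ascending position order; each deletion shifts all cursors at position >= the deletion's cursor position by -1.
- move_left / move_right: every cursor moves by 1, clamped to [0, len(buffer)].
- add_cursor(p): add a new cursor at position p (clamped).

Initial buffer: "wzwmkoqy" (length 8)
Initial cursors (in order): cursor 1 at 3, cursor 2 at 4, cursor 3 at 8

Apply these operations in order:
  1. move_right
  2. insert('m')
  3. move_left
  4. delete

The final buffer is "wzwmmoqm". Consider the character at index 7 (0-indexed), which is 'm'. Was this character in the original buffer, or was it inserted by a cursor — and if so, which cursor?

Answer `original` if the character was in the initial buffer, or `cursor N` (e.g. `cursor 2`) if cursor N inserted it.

After op 1 (move_right): buffer="wzwmkoqy" (len 8), cursors c1@4 c2@5 c3@8, authorship ........
After op 2 (insert('m')): buffer="wzwmmkmoqym" (len 11), cursors c1@5 c2@7 c3@11, authorship ....1.2...3
After op 3 (move_left): buffer="wzwmmkmoqym" (len 11), cursors c1@4 c2@6 c3@10, authorship ....1.2...3
After op 4 (delete): buffer="wzwmmoqm" (len 8), cursors c1@3 c2@4 c3@7, authorship ...12..3
Authorship (.=original, N=cursor N): . . . 1 2 . . 3
Index 7: author = 3

Answer: cursor 3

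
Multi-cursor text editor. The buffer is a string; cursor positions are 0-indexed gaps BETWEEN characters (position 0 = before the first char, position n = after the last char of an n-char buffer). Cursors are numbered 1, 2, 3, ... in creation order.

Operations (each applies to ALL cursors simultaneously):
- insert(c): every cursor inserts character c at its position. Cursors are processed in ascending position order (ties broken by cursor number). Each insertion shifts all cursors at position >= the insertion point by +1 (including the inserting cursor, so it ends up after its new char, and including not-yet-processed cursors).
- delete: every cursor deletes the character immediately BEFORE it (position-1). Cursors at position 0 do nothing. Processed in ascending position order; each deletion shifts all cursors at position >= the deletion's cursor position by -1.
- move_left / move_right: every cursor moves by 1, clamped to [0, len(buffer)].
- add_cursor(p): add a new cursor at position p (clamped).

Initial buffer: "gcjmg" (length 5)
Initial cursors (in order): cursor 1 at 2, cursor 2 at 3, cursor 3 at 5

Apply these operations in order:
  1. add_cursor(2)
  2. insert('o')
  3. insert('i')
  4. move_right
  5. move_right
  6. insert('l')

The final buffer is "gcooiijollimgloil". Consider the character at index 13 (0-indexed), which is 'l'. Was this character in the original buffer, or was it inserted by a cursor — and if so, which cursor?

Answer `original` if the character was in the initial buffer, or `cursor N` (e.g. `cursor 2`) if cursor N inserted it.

Answer: cursor 2

Derivation:
After op 1 (add_cursor(2)): buffer="gcjmg" (len 5), cursors c1@2 c4@2 c2@3 c3@5, authorship .....
After op 2 (insert('o')): buffer="gcoojomgo" (len 9), cursors c1@4 c4@4 c2@6 c3@9, authorship ..14.2..3
After op 3 (insert('i')): buffer="gcooiijoimgoi" (len 13), cursors c1@6 c4@6 c2@9 c3@13, authorship ..1414.22..33
After op 4 (move_right): buffer="gcooiijoimgoi" (len 13), cursors c1@7 c4@7 c2@10 c3@13, authorship ..1414.22..33
After op 5 (move_right): buffer="gcooiijoimgoi" (len 13), cursors c1@8 c4@8 c2@11 c3@13, authorship ..1414.22..33
After op 6 (insert('l')): buffer="gcooiijollimgloil" (len 17), cursors c1@10 c4@10 c2@14 c3@17, authorship ..1414.2142..2333
Authorship (.=original, N=cursor N): . . 1 4 1 4 . 2 1 4 2 . . 2 3 3 3
Index 13: author = 2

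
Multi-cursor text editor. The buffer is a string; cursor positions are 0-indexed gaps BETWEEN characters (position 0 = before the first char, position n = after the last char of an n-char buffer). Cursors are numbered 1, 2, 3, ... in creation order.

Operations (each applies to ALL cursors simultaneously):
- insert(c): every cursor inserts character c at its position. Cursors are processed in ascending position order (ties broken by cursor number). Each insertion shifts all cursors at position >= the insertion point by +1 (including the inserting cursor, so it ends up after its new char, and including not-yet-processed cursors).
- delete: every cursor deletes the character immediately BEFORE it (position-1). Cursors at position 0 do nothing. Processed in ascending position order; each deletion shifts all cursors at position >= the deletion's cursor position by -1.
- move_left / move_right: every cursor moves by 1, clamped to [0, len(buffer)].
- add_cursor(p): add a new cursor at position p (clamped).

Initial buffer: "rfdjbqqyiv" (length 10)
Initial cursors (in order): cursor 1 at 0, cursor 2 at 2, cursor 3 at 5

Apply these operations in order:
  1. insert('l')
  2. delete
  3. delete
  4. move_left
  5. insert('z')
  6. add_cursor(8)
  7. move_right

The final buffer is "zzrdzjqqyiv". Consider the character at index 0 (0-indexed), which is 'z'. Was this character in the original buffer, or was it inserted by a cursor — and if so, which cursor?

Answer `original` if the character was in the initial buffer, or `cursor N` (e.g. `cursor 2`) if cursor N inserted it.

Answer: cursor 1

Derivation:
After op 1 (insert('l')): buffer="lrfldjblqqyiv" (len 13), cursors c1@1 c2@4 c3@8, authorship 1..2...3.....
After op 2 (delete): buffer="rfdjbqqyiv" (len 10), cursors c1@0 c2@2 c3@5, authorship ..........
After op 3 (delete): buffer="rdjqqyiv" (len 8), cursors c1@0 c2@1 c3@3, authorship ........
After op 4 (move_left): buffer="rdjqqyiv" (len 8), cursors c1@0 c2@0 c3@2, authorship ........
After op 5 (insert('z')): buffer="zzrdzjqqyiv" (len 11), cursors c1@2 c2@2 c3@5, authorship 12..3......
After op 6 (add_cursor(8)): buffer="zzrdzjqqyiv" (len 11), cursors c1@2 c2@2 c3@5 c4@8, authorship 12..3......
After op 7 (move_right): buffer="zzrdzjqqyiv" (len 11), cursors c1@3 c2@3 c3@6 c4@9, authorship 12..3......
Authorship (.=original, N=cursor N): 1 2 . . 3 . . . . . .
Index 0: author = 1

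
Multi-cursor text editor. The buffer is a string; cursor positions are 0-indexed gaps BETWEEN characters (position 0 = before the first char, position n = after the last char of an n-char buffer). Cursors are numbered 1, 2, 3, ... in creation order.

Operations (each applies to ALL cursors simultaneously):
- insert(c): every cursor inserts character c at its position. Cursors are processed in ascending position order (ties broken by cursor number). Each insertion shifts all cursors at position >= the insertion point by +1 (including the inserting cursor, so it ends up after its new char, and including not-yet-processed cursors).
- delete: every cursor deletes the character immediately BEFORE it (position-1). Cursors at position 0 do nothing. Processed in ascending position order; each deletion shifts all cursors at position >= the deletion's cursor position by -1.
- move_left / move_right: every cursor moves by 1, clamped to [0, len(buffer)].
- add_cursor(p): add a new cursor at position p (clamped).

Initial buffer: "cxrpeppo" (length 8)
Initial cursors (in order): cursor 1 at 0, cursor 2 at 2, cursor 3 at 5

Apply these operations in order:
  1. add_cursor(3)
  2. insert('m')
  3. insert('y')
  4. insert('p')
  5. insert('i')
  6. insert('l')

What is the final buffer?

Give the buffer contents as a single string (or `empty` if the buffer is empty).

After op 1 (add_cursor(3)): buffer="cxrpeppo" (len 8), cursors c1@0 c2@2 c4@3 c3@5, authorship ........
After op 2 (insert('m')): buffer="mcxmrmpemppo" (len 12), cursors c1@1 c2@4 c4@6 c3@9, authorship 1..2.4..3...
After op 3 (insert('y')): buffer="mycxmyrmypemyppo" (len 16), cursors c1@2 c2@6 c4@9 c3@13, authorship 11..22.44..33...
After op 4 (insert('p')): buffer="mypcxmyprmyppemypppo" (len 20), cursors c1@3 c2@8 c4@12 c3@17, authorship 111..222.444..333...
After op 5 (insert('i')): buffer="mypicxmypirmypipemypippo" (len 24), cursors c1@4 c2@10 c4@15 c3@21, authorship 1111..2222.4444..3333...
After op 6 (insert('l')): buffer="mypilcxmypilrmypilpemypilppo" (len 28), cursors c1@5 c2@12 c4@18 c3@25, authorship 11111..22222.44444..33333...

Answer: mypilcxmypilrmypilpemypilppo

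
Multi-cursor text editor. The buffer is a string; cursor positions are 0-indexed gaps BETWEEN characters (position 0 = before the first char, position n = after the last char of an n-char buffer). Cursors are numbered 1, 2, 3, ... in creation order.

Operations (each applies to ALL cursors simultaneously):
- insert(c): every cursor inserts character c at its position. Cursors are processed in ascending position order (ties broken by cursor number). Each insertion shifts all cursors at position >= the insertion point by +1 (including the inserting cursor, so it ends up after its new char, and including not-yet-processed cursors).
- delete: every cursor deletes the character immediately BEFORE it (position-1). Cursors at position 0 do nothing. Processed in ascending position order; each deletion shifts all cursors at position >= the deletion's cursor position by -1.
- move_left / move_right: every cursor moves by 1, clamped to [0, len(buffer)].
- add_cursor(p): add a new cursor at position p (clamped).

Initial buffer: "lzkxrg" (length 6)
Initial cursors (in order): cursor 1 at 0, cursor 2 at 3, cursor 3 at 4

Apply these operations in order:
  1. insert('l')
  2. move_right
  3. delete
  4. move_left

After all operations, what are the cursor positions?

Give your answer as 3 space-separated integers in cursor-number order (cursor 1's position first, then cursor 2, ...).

Answer: 0 3 4

Derivation:
After op 1 (insert('l')): buffer="llzklxlrg" (len 9), cursors c1@1 c2@5 c3@7, authorship 1...2.3..
After op 2 (move_right): buffer="llzklxlrg" (len 9), cursors c1@2 c2@6 c3@8, authorship 1...2.3..
After op 3 (delete): buffer="lzkllg" (len 6), cursors c1@1 c2@4 c3@5, authorship 1..23.
After op 4 (move_left): buffer="lzkllg" (len 6), cursors c1@0 c2@3 c3@4, authorship 1..23.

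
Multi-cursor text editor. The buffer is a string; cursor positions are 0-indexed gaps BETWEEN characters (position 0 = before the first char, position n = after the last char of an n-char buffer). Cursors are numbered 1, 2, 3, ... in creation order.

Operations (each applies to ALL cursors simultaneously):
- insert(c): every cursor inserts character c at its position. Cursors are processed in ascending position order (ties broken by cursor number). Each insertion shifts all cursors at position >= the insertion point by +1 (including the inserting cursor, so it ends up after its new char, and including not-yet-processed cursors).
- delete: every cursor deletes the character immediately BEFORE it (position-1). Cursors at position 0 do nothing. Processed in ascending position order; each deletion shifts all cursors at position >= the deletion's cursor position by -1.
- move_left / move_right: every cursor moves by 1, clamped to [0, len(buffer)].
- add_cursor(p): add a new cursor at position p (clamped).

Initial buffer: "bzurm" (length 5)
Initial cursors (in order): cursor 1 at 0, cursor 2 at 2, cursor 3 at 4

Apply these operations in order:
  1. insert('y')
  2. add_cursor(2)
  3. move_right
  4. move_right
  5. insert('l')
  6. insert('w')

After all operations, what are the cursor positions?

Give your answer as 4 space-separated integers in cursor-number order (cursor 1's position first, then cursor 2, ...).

Answer: 5 12 16 8

Derivation:
After op 1 (insert('y')): buffer="ybzyurym" (len 8), cursors c1@1 c2@4 c3@7, authorship 1..2..3.
After op 2 (add_cursor(2)): buffer="ybzyurym" (len 8), cursors c1@1 c4@2 c2@4 c3@7, authorship 1..2..3.
After op 3 (move_right): buffer="ybzyurym" (len 8), cursors c1@2 c4@3 c2@5 c3@8, authorship 1..2..3.
After op 4 (move_right): buffer="ybzyurym" (len 8), cursors c1@3 c4@4 c2@6 c3@8, authorship 1..2..3.
After op 5 (insert('l')): buffer="ybzlylurlyml" (len 12), cursors c1@4 c4@6 c2@9 c3@12, authorship 1..124..23.3
After op 6 (insert('w')): buffer="ybzlwylwurlwymlw" (len 16), cursors c1@5 c4@8 c2@12 c3@16, authorship 1..11244..223.33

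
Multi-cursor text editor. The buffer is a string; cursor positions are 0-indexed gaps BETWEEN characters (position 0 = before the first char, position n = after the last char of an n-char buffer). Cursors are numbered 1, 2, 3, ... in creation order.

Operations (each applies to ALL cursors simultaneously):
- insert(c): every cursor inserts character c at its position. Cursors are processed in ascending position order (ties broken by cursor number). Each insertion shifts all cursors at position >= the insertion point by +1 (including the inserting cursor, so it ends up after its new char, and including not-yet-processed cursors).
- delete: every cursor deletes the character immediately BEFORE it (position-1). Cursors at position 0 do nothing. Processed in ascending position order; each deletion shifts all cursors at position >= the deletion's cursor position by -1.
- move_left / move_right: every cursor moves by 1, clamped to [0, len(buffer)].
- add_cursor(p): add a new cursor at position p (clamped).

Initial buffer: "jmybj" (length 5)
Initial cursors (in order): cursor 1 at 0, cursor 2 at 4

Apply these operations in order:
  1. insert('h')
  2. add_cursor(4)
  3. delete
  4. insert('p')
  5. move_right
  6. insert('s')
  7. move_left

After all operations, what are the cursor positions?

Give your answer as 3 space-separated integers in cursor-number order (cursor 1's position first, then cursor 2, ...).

After op 1 (insert('h')): buffer="hjmybhj" (len 7), cursors c1@1 c2@6, authorship 1....2.
After op 2 (add_cursor(4)): buffer="hjmybhj" (len 7), cursors c1@1 c3@4 c2@6, authorship 1....2.
After op 3 (delete): buffer="jmbj" (len 4), cursors c1@0 c3@2 c2@3, authorship ....
After op 4 (insert('p')): buffer="pjmpbpj" (len 7), cursors c1@1 c3@4 c2@6, authorship 1..3.2.
After op 5 (move_right): buffer="pjmpbpj" (len 7), cursors c1@2 c3@5 c2@7, authorship 1..3.2.
After op 6 (insert('s')): buffer="pjsmpbspjs" (len 10), cursors c1@3 c3@7 c2@10, authorship 1.1.3.32.2
After op 7 (move_left): buffer="pjsmpbspjs" (len 10), cursors c1@2 c3@6 c2@9, authorship 1.1.3.32.2

Answer: 2 9 6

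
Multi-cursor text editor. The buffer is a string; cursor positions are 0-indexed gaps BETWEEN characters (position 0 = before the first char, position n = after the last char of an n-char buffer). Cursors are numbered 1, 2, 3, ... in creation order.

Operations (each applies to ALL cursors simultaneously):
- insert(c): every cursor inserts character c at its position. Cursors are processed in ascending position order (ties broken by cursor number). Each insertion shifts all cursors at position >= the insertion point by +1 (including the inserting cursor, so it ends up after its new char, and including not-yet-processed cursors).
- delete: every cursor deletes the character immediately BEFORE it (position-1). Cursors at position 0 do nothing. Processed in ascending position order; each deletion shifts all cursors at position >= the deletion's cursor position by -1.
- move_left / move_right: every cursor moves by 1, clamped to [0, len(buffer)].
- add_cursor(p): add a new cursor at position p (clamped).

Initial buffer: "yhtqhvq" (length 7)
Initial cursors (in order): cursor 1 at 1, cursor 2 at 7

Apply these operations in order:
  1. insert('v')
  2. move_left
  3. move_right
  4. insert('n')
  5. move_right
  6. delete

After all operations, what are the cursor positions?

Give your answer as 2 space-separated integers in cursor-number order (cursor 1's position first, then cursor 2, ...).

After op 1 (insert('v')): buffer="yvhtqhvqv" (len 9), cursors c1@2 c2@9, authorship .1......2
After op 2 (move_left): buffer="yvhtqhvqv" (len 9), cursors c1@1 c2@8, authorship .1......2
After op 3 (move_right): buffer="yvhtqhvqv" (len 9), cursors c1@2 c2@9, authorship .1......2
After op 4 (insert('n')): buffer="yvnhtqhvqvn" (len 11), cursors c1@3 c2@11, authorship .11......22
After op 5 (move_right): buffer="yvnhtqhvqvn" (len 11), cursors c1@4 c2@11, authorship .11......22
After op 6 (delete): buffer="yvntqhvqv" (len 9), cursors c1@3 c2@9, authorship .11.....2

Answer: 3 9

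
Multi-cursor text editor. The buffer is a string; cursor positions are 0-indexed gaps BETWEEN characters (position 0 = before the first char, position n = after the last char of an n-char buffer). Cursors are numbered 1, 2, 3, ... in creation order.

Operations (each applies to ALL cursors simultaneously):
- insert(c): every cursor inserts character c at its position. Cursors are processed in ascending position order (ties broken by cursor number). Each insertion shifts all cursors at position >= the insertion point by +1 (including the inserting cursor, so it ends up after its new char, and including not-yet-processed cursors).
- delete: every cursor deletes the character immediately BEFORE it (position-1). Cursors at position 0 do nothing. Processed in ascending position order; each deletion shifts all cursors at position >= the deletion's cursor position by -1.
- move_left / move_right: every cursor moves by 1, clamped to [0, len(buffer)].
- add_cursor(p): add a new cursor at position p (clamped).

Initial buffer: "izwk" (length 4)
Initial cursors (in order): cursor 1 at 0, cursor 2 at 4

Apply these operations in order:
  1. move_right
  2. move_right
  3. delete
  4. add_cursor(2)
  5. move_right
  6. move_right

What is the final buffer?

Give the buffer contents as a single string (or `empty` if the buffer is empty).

After op 1 (move_right): buffer="izwk" (len 4), cursors c1@1 c2@4, authorship ....
After op 2 (move_right): buffer="izwk" (len 4), cursors c1@2 c2@4, authorship ....
After op 3 (delete): buffer="iw" (len 2), cursors c1@1 c2@2, authorship ..
After op 4 (add_cursor(2)): buffer="iw" (len 2), cursors c1@1 c2@2 c3@2, authorship ..
After op 5 (move_right): buffer="iw" (len 2), cursors c1@2 c2@2 c3@2, authorship ..
After op 6 (move_right): buffer="iw" (len 2), cursors c1@2 c2@2 c3@2, authorship ..

Answer: iw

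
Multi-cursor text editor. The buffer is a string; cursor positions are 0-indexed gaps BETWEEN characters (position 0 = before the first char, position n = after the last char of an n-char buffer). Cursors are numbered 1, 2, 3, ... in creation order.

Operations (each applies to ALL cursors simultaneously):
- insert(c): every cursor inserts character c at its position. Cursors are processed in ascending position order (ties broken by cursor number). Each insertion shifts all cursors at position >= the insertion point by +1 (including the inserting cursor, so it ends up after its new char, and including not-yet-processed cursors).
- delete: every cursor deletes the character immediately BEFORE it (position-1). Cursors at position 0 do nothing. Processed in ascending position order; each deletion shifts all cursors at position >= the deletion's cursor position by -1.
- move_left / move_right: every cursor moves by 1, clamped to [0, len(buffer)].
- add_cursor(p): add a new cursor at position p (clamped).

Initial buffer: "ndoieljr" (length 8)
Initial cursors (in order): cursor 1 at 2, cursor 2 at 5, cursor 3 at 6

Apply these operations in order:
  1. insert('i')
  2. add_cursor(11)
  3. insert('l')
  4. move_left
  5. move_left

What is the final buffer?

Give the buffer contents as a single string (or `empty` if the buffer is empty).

Answer: ndiloieilliljrl

Derivation:
After op 1 (insert('i')): buffer="ndioieilijr" (len 11), cursors c1@3 c2@7 c3@9, authorship ..1...2.3..
After op 2 (add_cursor(11)): buffer="ndioieilijr" (len 11), cursors c1@3 c2@7 c3@9 c4@11, authorship ..1...2.3..
After op 3 (insert('l')): buffer="ndiloieilliljrl" (len 15), cursors c1@4 c2@9 c3@12 c4@15, authorship ..11...22.33..4
After op 4 (move_left): buffer="ndiloieilliljrl" (len 15), cursors c1@3 c2@8 c3@11 c4@14, authorship ..11...22.33..4
After op 5 (move_left): buffer="ndiloieilliljrl" (len 15), cursors c1@2 c2@7 c3@10 c4@13, authorship ..11...22.33..4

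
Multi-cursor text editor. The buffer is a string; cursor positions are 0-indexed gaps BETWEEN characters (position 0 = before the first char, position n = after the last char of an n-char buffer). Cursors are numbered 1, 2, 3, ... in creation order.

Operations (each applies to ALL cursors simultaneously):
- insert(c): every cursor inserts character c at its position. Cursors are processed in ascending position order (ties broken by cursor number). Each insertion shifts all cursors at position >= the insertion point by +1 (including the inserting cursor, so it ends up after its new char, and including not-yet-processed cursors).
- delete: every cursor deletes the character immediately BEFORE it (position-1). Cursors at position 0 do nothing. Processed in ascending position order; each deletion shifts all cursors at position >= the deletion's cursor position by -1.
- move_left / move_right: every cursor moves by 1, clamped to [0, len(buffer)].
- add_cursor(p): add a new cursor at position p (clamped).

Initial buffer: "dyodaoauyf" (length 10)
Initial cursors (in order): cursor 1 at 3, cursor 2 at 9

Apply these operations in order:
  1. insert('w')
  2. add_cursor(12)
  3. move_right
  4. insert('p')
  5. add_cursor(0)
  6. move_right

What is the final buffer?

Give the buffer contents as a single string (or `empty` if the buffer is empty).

After op 1 (insert('w')): buffer="dyowdaoauywf" (len 12), cursors c1@4 c2@11, authorship ...1......2.
After op 2 (add_cursor(12)): buffer="dyowdaoauywf" (len 12), cursors c1@4 c2@11 c3@12, authorship ...1......2.
After op 3 (move_right): buffer="dyowdaoauywf" (len 12), cursors c1@5 c2@12 c3@12, authorship ...1......2.
After op 4 (insert('p')): buffer="dyowdpaoauywfpp" (len 15), cursors c1@6 c2@15 c3@15, authorship ...1.1.....2.23
After op 5 (add_cursor(0)): buffer="dyowdpaoauywfpp" (len 15), cursors c4@0 c1@6 c2@15 c3@15, authorship ...1.1.....2.23
After op 6 (move_right): buffer="dyowdpaoauywfpp" (len 15), cursors c4@1 c1@7 c2@15 c3@15, authorship ...1.1.....2.23

Answer: dyowdpaoauywfpp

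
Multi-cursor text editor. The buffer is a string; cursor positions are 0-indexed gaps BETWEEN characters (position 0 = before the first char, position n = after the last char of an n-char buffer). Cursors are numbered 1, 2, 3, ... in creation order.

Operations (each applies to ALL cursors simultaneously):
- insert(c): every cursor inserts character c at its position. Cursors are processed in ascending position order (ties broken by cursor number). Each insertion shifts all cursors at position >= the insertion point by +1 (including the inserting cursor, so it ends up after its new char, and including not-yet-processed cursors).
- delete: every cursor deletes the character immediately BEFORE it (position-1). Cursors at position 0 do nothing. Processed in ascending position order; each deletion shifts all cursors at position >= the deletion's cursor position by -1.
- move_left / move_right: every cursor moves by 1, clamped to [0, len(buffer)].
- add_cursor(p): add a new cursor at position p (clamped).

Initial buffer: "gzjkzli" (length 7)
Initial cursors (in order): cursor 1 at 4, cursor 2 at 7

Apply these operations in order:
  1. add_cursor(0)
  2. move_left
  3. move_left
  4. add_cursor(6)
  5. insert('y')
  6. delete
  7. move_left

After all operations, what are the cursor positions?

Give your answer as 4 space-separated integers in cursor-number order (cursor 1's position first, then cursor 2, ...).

Answer: 1 4 0 5

Derivation:
After op 1 (add_cursor(0)): buffer="gzjkzli" (len 7), cursors c3@0 c1@4 c2@7, authorship .......
After op 2 (move_left): buffer="gzjkzli" (len 7), cursors c3@0 c1@3 c2@6, authorship .......
After op 3 (move_left): buffer="gzjkzli" (len 7), cursors c3@0 c1@2 c2@5, authorship .......
After op 4 (add_cursor(6)): buffer="gzjkzli" (len 7), cursors c3@0 c1@2 c2@5 c4@6, authorship .......
After op 5 (insert('y')): buffer="ygzyjkzylyi" (len 11), cursors c3@1 c1@4 c2@8 c4@10, authorship 3..1...2.4.
After op 6 (delete): buffer="gzjkzli" (len 7), cursors c3@0 c1@2 c2@5 c4@6, authorship .......
After op 7 (move_left): buffer="gzjkzli" (len 7), cursors c3@0 c1@1 c2@4 c4@5, authorship .......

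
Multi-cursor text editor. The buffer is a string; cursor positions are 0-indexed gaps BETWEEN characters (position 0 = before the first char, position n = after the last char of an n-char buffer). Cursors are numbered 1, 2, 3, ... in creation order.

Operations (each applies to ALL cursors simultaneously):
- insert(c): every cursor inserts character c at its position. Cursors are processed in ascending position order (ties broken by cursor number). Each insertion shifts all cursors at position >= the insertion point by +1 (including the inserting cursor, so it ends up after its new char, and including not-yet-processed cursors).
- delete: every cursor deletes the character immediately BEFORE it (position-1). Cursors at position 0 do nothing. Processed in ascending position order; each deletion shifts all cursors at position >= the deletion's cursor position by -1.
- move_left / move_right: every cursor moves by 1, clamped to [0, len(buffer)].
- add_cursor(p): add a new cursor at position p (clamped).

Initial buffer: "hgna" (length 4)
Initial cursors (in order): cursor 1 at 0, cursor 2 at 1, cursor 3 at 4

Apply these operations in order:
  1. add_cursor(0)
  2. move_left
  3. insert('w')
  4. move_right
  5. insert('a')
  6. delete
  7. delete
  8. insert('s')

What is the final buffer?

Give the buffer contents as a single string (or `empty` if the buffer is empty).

Answer: wsssgnws

Derivation:
After op 1 (add_cursor(0)): buffer="hgna" (len 4), cursors c1@0 c4@0 c2@1 c3@4, authorship ....
After op 2 (move_left): buffer="hgna" (len 4), cursors c1@0 c2@0 c4@0 c3@3, authorship ....
After op 3 (insert('w')): buffer="wwwhgnwa" (len 8), cursors c1@3 c2@3 c4@3 c3@7, authorship 124...3.
After op 4 (move_right): buffer="wwwhgnwa" (len 8), cursors c1@4 c2@4 c4@4 c3@8, authorship 124...3.
After op 5 (insert('a')): buffer="wwwhaaagnwaa" (len 12), cursors c1@7 c2@7 c4@7 c3@12, authorship 124.124..3.3
After op 6 (delete): buffer="wwwhgnwa" (len 8), cursors c1@4 c2@4 c4@4 c3@8, authorship 124...3.
After op 7 (delete): buffer="wgnw" (len 4), cursors c1@1 c2@1 c4@1 c3@4, authorship 1..3
After op 8 (insert('s')): buffer="wsssgnws" (len 8), cursors c1@4 c2@4 c4@4 c3@8, authorship 1124..33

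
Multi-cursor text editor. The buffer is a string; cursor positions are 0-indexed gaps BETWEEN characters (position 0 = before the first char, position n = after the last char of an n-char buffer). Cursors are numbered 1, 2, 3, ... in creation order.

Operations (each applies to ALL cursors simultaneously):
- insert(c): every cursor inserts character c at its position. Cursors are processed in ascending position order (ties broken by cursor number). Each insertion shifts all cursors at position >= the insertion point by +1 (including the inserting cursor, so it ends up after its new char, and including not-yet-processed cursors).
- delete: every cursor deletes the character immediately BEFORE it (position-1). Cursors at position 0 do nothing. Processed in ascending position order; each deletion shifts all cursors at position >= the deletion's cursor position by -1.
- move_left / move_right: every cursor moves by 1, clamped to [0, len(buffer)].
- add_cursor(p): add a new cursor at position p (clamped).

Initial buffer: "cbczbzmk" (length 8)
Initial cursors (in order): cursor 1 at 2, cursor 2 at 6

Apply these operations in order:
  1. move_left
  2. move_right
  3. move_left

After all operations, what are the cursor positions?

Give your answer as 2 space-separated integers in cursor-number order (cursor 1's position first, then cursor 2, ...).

Answer: 1 5

Derivation:
After op 1 (move_left): buffer="cbczbzmk" (len 8), cursors c1@1 c2@5, authorship ........
After op 2 (move_right): buffer="cbczbzmk" (len 8), cursors c1@2 c2@6, authorship ........
After op 3 (move_left): buffer="cbczbzmk" (len 8), cursors c1@1 c2@5, authorship ........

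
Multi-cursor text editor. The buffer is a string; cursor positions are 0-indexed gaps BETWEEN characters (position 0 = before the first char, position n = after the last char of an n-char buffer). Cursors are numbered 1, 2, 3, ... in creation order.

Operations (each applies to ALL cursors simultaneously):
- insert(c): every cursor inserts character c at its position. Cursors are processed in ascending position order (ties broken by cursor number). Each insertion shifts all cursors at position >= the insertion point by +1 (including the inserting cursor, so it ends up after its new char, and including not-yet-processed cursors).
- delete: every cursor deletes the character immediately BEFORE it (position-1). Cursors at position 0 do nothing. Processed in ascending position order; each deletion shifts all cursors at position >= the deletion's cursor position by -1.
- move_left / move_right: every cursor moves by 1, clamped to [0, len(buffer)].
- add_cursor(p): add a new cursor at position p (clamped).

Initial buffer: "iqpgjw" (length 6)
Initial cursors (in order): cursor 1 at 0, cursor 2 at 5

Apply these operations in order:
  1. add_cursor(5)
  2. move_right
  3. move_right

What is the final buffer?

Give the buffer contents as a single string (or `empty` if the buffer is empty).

After op 1 (add_cursor(5)): buffer="iqpgjw" (len 6), cursors c1@0 c2@5 c3@5, authorship ......
After op 2 (move_right): buffer="iqpgjw" (len 6), cursors c1@1 c2@6 c3@6, authorship ......
After op 3 (move_right): buffer="iqpgjw" (len 6), cursors c1@2 c2@6 c3@6, authorship ......

Answer: iqpgjw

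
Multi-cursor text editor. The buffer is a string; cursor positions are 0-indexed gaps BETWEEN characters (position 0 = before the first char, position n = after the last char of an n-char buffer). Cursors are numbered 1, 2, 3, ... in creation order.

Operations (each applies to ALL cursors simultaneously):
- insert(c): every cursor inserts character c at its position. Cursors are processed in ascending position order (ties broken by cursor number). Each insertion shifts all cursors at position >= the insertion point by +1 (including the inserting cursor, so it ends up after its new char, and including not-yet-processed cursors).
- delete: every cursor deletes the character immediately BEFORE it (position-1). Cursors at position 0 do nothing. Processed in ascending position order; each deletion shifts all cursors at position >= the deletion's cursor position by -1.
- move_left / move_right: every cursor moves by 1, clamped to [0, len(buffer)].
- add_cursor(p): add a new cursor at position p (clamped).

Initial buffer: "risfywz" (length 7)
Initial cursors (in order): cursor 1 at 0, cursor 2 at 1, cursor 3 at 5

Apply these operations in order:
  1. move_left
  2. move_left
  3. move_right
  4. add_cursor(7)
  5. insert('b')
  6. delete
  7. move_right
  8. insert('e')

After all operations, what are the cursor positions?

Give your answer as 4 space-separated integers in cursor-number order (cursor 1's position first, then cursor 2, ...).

Answer: 4 4 8 11

Derivation:
After op 1 (move_left): buffer="risfywz" (len 7), cursors c1@0 c2@0 c3@4, authorship .......
After op 2 (move_left): buffer="risfywz" (len 7), cursors c1@0 c2@0 c3@3, authorship .......
After op 3 (move_right): buffer="risfywz" (len 7), cursors c1@1 c2@1 c3@4, authorship .......
After op 4 (add_cursor(7)): buffer="risfywz" (len 7), cursors c1@1 c2@1 c3@4 c4@7, authorship .......
After op 5 (insert('b')): buffer="rbbisfbywzb" (len 11), cursors c1@3 c2@3 c3@7 c4@11, authorship .12...3...4
After op 6 (delete): buffer="risfywz" (len 7), cursors c1@1 c2@1 c3@4 c4@7, authorship .......
After op 7 (move_right): buffer="risfywz" (len 7), cursors c1@2 c2@2 c3@5 c4@7, authorship .......
After op 8 (insert('e')): buffer="rieesfyewze" (len 11), cursors c1@4 c2@4 c3@8 c4@11, authorship ..12...3..4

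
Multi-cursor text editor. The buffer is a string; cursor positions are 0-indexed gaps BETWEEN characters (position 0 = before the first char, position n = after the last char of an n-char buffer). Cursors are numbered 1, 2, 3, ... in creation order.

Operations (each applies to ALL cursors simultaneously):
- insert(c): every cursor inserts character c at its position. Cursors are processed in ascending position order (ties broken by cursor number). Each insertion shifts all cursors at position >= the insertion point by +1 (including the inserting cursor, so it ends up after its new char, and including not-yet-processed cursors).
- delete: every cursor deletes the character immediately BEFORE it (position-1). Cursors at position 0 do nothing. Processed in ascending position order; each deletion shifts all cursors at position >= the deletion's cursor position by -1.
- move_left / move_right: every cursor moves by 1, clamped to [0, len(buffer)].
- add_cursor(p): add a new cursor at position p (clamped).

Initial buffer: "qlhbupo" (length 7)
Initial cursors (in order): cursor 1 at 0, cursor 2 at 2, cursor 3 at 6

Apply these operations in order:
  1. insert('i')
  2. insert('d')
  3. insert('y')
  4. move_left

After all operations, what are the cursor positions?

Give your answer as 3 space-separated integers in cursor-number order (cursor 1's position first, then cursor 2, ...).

After op 1 (insert('i')): buffer="iqlihbupio" (len 10), cursors c1@1 c2@4 c3@9, authorship 1..2....3.
After op 2 (insert('d')): buffer="idqlidhbupido" (len 13), cursors c1@2 c2@6 c3@12, authorship 11..22....33.
After op 3 (insert('y')): buffer="idyqlidyhbupidyo" (len 16), cursors c1@3 c2@8 c3@15, authorship 111..222....333.
After op 4 (move_left): buffer="idyqlidyhbupidyo" (len 16), cursors c1@2 c2@7 c3@14, authorship 111..222....333.

Answer: 2 7 14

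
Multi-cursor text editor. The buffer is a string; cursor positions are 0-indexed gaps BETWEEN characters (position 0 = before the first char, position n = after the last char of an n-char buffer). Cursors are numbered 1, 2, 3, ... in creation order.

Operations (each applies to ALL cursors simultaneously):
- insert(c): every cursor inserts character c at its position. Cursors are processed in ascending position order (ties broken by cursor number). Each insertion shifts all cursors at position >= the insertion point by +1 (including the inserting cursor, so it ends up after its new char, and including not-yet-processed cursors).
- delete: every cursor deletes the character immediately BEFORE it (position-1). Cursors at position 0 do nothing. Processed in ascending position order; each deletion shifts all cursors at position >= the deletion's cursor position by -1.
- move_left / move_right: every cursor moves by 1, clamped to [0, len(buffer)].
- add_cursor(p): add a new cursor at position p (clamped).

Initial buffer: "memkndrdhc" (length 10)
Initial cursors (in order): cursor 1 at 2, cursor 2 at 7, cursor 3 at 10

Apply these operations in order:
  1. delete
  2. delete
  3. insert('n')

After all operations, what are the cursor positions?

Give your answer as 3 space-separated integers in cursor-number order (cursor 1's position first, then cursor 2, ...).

After op 1 (delete): buffer="mmknddh" (len 7), cursors c1@1 c2@5 c3@7, authorship .......
After op 2 (delete): buffer="mknd" (len 4), cursors c1@0 c2@3 c3@4, authorship ....
After op 3 (insert('n')): buffer="nmknndn" (len 7), cursors c1@1 c2@5 c3@7, authorship 1...2.3

Answer: 1 5 7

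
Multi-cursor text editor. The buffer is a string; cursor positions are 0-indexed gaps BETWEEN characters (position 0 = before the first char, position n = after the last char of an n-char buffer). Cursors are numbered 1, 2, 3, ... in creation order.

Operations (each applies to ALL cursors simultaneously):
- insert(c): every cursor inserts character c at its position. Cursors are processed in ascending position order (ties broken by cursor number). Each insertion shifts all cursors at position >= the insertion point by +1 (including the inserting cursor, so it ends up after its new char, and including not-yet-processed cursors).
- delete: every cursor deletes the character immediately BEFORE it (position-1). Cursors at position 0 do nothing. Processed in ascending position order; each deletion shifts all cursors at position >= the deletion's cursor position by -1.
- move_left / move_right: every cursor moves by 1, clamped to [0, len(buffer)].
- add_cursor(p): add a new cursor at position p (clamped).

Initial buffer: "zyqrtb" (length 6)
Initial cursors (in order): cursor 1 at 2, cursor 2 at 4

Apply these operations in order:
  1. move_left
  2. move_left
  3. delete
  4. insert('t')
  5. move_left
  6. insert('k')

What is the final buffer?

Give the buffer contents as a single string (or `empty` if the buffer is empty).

After op 1 (move_left): buffer="zyqrtb" (len 6), cursors c1@1 c2@3, authorship ......
After op 2 (move_left): buffer="zyqrtb" (len 6), cursors c1@0 c2@2, authorship ......
After op 3 (delete): buffer="zqrtb" (len 5), cursors c1@0 c2@1, authorship .....
After op 4 (insert('t')): buffer="tztqrtb" (len 7), cursors c1@1 c2@3, authorship 1.2....
After op 5 (move_left): buffer="tztqrtb" (len 7), cursors c1@0 c2@2, authorship 1.2....
After op 6 (insert('k')): buffer="ktzktqrtb" (len 9), cursors c1@1 c2@4, authorship 11.22....

Answer: ktzktqrtb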